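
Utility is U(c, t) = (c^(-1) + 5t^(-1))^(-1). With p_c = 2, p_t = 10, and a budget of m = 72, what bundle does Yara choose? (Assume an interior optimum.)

c* = 6, t* = 6

For CES with ρ = -1, MRS = (1/5)·(t/c)^2.
Tangency: set MRS = p_c/p_t = 2/10 = 0.2.
So (t/c)^2 = 1; taking the square root, t/c = 1, i.e. t = c.
Substitute into the budget 2·c + 10·t = 72: 12·c = 72, so c* = 6 and t* = 6.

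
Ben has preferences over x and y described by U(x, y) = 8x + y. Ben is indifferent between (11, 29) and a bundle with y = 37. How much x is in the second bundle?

x = 10

U(11, 29) = 117.
Set U(x, 37) = 117 and solve.
8x + 37 = 117 ⇒ 8x = 80 ⇒ x = 10.
Check: U(10, 37) = 117.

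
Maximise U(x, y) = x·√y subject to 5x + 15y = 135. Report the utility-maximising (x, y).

x* = 18, y* = 3

MU_x = √y and MU_y = 0.5·x·y^(-0.5).
MRS = MU_x/MU_y = (2)·y/x.
Tangency: set MRS = p_x/p_y = 5/15 = 1/3.
So (2)·y/x = 1/3, i.e. y = (1/6)·x.
Substitute into the budget 5·x + 15·y = 135: 7.5·x = 135, so x* = 18.
Then y* = (1/6)·18 = 3.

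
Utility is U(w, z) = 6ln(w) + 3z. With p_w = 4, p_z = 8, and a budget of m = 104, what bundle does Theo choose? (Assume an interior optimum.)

MU_w = 6/w, MU_z = 3.
MRS = 6/w ÷ 3.
Tangency: set MRS = p_w/p_z = 4/8 = 0.5.
MRS depends only on w: 2/w = 0.5 ⇒ w* = 2/0.5 = 4.
From the budget, 8·z = 104 − 4·4 = 88, so z* = 11.

w* = 4, z* = 11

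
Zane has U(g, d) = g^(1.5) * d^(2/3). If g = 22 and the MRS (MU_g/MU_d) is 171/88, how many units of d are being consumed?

d = 19

MU_g = 1.5·√g·d^(2/3) and MU_d = 2/3·g^(1.5)·d^(-1/3).
MRS = MU_g/MU_d = (2.25)·d/g.
Substitute g = 22: MRS = d/(88/9). Setting d/(88/9) = 171/88 gives d = (171/88)·(88/9) = 19.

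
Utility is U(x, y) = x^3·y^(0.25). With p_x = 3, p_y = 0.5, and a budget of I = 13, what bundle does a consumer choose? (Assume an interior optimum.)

x* = 4, y* = 2

MU_x = 3·x^2·y^(0.25) and MU_y = 0.25·x^3·y^(-0.75).
MRS = MU_x/MU_y = (12)·y/x.
Tangency: set MRS = p_x/p_y = 3/0.5 = 6.
So (12)·y/x = 6, i.e. y = 0.5·x.
Substitute into the budget 3·x + 0.5·y = 13: 3.25·x = 13, so x* = 4.
Then y* = 0.5·4 = 2.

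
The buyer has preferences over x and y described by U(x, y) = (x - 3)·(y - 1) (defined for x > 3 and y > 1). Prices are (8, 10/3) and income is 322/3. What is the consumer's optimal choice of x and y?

x* = 8, y* = 13

MU_x = (y−1), MU_y = (x−3).
MRS = (y−1)/(x−3).
Tangency: set MRS = p_x/p_y = 8/(10/3) = 2.4.
So (y − 1)/(x − 3) = 2.4, i.e. (y − 1) = 2.4·(x − 3).
Rewrite the budget in excess-of-subsistence terms: 8·(x − 3) + (10/3)·(y − 1) = 322/3 − 8·3 − (10/3)·1 = 80.
Substituting, 16·(x − 3) = 80, so x − 3 = 5 and x* = 8.
Then y − 1 = 2.4·5 = 12, so y* = 13.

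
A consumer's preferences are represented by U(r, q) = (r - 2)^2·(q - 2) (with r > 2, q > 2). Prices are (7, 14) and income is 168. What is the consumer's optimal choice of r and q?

r* = 14, q* = 5

MU_r = 2·(r−2)·(q−2), MU_q = (r−2)^2.
MRS = (2/1)·(q−2)/(r−2).
Tangency: set MRS = p_r/p_q = 7/14 = 0.5.
So (2/1)·(q − 2)/(r − 2) = 0.5, i.e. (q − 2) = 0.25·(r − 2).
Rewrite the budget in excess-of-subsistence terms: 7·(r − 2) + 14·(q − 2) = 168 − 7·2 − 14·2 = 126.
Substituting, 10.5·(r − 2) = 126, so r − 2 = 12 and r* = 14.
Then q − 2 = 0.25·12 = 3, so q* = 5.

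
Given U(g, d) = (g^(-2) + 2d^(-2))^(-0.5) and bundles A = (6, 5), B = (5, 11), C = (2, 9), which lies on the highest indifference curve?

Bundle B

Evaluate utility at each bundle:
U(A) = 3.046.
U(B) = 4.206.
U(C) = 1.908.
Highest utility is B, so B ≻ A ≻ C.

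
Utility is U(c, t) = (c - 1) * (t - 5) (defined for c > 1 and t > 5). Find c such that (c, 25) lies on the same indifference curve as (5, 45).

c = 9

U(5, 45) = 160.
Set U(c, 25) = 160 and solve.
With t = 25: (25 − 5) = 20, so (c − 1) = 160/20 = 8.
So c = 1 + 8 = 9.
Check: U(9, 25) = 160.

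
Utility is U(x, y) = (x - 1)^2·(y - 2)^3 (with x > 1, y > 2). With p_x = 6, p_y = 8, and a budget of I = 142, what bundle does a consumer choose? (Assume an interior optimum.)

MU_x = 2·(x−1)·(y−2)^3, MU_y = 3·(x−1)^2·(y−2)^2.
MRS = (2/3)·(y−2)/(x−1).
Tangency: set MRS = p_x/p_y = 6/8 = 0.75.
So (2/3)·(y − 2)/(x − 1) = 0.75, i.e. (y − 2) = 1.125·(x − 1).
Rewrite the budget in excess-of-subsistence terms: 6·(x − 1) + 8·(y − 2) = 142 − 6·1 − 8·2 = 120.
Substituting, 15·(x − 1) = 120, so x − 1 = 8 and x* = 9.
Then y − 2 = 1.125·8 = 9, so y* = 11.

x* = 9, y* = 11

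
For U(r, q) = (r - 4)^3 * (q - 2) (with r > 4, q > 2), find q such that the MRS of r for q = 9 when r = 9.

MU_r = 3·(r−4)^2·(q−2), MU_q = (r−4)^3.
MRS = (3/1)·(q−2)/(r−4).
Substitute r = 9: MRS = (q − 2)/(5/3). Setting this equal to 9 gives q − 2 = 9·(5/3) = 15, so q = 17.

q = 17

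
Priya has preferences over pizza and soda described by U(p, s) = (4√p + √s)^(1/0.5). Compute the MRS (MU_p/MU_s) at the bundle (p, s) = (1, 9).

MRS = 12

For CES with ρ = 0.5, MRS = (4/1)·√(s/p).
At (1, 9): MRS = 12.
The indifference curve has slope −12 at this bundle.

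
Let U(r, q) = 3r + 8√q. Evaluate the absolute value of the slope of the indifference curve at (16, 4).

MRS = 1.5

MU_r = 3, MU_q = 8/(2√q).
MRS = 3 ÷ (8/(2√q)).
At (16, 4): MRS = 1.5.
So at (16, 4) the consumer would give up 1.5 units of q for one more unit of r.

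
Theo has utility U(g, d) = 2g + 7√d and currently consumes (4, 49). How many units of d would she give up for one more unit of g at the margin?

MU_g = 2, MU_d = 7/(2√d).
MRS = 2 ÷ (7/(2√d)).
At (4, 49): MRS = 4.
The indifference curve has slope −4 at this bundle.

MRS = 4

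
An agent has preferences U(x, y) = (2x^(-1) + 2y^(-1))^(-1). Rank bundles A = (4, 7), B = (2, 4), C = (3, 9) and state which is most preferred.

Evaluate utility at each bundle:
U(A) = 1.273.
U(B) = 0.667.
U(C) = 1.125.
Highest utility is A, so A ≻ C ≻ B.

Bundle A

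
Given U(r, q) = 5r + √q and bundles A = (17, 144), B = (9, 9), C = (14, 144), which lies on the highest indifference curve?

Bundle A

Evaluate utility at each bundle:
U(A) = 97.000.
U(B) = 48.000.
U(C) = 82.000.
Highest utility is A, so A ≻ C ≻ B.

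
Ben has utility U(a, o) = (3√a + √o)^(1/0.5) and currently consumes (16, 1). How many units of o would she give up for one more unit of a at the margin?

MRS = 0.75

For CES with ρ = 0.5, MRS = (3/1)·√(o/a).
At (16, 1): MRS = 0.75.
That is, one extra unit of a is worth 0.75 units of o at the margin.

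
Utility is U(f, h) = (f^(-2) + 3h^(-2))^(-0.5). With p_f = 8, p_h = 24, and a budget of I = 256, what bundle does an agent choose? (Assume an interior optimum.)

f* = 8, h* = 8

For CES with ρ = -2, MRS = (1/3)·(h/f)^3.
Tangency: set MRS = p_f/p_h = 8/24 = 1/3.
So (h/f)^3 = 1; taking the cube root, h/f = 1, i.e. h = f.
Substitute into the budget 8·f + 24·h = 256: 32·f = 256, so f* = 8 and h* = 8.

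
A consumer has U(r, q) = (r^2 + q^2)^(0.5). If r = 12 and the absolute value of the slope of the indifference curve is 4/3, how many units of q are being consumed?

q = 9

For CES with ρ = 2, MRS = (q/r)^(-1).
Setting (q/12)^(-1) = 4/3 gives q/12 = 0.75 and q = 9.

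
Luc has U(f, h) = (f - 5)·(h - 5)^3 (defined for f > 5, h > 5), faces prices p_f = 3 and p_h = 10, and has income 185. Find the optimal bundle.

f* = 15, h* = 14

MU_f = (h−5)^3, MU_h = 3·(f−5)·(h−5)^2.
MRS = (1/3)·(h−5)/(f−5).
Tangency: set MRS = p_f/p_h = 3/10 = 0.3.
So (1/3)·(h − 5)/(f − 5) = 0.3, i.e. (h − 5) = 0.9·(f − 5).
Rewrite the budget in excess-of-subsistence terms: 3·(f − 5) + 10·(h − 5) = 185 − 3·5 − 10·5 = 120.
Substituting, 12·(f − 5) = 120, so f − 5 = 10 and f* = 15.
Then h − 5 = 0.9·10 = 9, so h* = 14.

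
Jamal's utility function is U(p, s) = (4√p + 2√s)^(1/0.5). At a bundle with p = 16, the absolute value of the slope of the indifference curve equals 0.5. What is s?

For CES with ρ = 0.5, MRS = (4/2)·√(s/p).
Setting (4/2)·√(s/16) = 0.5 gives √(s/16) = 0.25, so s/16 = 1/16 and s = 1.

s = 1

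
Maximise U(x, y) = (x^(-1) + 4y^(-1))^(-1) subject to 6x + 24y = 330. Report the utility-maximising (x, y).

For CES with ρ = -1, MRS = (1/4)·(y/x)^2.
Tangency: set MRS = p_x/p_y = 6/24 = 0.25.
So (y/x)^2 = 1; taking the square root, y/x = 1, i.e. y = x.
Substitute into the budget 6·x + 24·y = 330: 30·x = 330, so x* = 11 and y* = 11.

x* = 11, y* = 11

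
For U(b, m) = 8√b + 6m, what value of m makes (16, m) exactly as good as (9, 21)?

U(9, 21) = 150.
Set U(16, m) = 150 and solve.
With b = 16: √16 = 4, so 6m = 150 − 8·4 = 118 and m = 59/3.
Check: U(16, 59/3) = 150.

m = 59/3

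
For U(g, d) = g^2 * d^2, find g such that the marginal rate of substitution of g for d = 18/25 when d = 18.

g = 25

MU_g = 2·g·d^2 and MU_d = 2·g^2·d.
MRS = MU_g/MU_d = d/g.
Substitute d = 18: MRS = 18/g. Setting 18/g = 18/25 gives g = 18/(18/25) = 25.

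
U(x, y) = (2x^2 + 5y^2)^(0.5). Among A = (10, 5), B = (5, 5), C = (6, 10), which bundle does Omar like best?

Evaluate utility at each bundle:
U(A) = 18.028.
U(B) = 13.229.
U(C) = 23.917.
Highest utility is C, so C ≻ A ≻ B.

Bundle C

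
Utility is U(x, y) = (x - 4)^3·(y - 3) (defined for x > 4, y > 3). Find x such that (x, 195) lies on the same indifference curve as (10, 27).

U(10, 27) = 5184.
Set U(x, 195) = 5184 and solve.
With y = 195: (195 − 3) = 192, so (x − 4)^3 = 5184/192 = 27.
Taking the cube root (with x > 4): x − 4 = 3, so x = 7.
Check: U(7, 195) = 5184.

x = 7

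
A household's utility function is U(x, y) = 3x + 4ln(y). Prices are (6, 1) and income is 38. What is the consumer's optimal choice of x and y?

MU_x = 3, MU_y = 4/y.
MRS = 3 ÷ (4/y).
Tangency: set MRS = p_x/p_y = 6/1 = 6.
MRS depends only on y: 0.75·y = 6 ⇒ y* = 6/0.75 = 8.
From the budget, 6·x = 38 − 1·8 = 30, so x* = 5.

x* = 5, y* = 8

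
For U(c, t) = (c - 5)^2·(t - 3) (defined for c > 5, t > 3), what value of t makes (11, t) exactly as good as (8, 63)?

t = 18

U(8, 63) = 540.
Set U(11, t) = 540 and solve.
With c = 11: (11 − 5)^2 = 36, so (t − 3) = 540/36 = 15.
So t = 3 + 15 = 18.
Check: U(11, 18) = 540.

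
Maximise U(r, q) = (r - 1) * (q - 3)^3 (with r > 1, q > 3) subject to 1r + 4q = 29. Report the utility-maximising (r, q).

MU_r = (q−3)^3, MU_q = 3·(r−1)·(q−3)^2.
MRS = (1/3)·(q−3)/(r−1).
Tangency: set MRS = p_r/p_q = 1/4 = 0.25.
So (1/3)·(q − 3)/(r − 1) = 0.25, i.e. (q − 3) = 0.75·(r − 1).
Rewrite the budget in excess-of-subsistence terms: 1·(r − 1) + 4·(q − 3) = 29 − 1·1 − 4·3 = 16.
Substituting, 4·(r − 1) = 16, so r − 1 = 4 and r* = 5.
Then q − 3 = 0.75·4 = 3, so q* = 6.

r* = 5, q* = 6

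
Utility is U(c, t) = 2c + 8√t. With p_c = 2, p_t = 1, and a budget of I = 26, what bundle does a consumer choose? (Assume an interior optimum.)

c* = 5, t* = 16

MU_c = 2, MU_t = 8/(2√t).
MRS = 2 ÷ (8/(2√t)).
Tangency: set MRS = p_c/p_t = 2/1 = 2.
MRS depends only on t: 0.5·√t = 2 ⇒ √t = 2/0.5 = 4 ⇒ t* = 16.
From the budget, 2·c = 26 − 1·16 = 10, so c* = 5.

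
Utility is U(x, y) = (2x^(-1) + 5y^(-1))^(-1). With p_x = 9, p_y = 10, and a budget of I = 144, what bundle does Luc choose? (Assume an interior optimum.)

For CES with ρ = -1, MRS = (2/5)·(y/x)^2.
Tangency: set MRS = p_x/p_y = 9/10 = 0.9.
So (y/x)^2 = 2.25; taking the square root, y/x = 1.5, i.e. y = 1.5·x.
Substitute into the budget 9·x + 10·y = 144: 24·x = 144, so x* = 6 and y* = 1.5·6 = 9.

x* = 6, y* = 9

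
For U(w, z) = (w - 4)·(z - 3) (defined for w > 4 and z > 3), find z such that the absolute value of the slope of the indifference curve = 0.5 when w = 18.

MU_w = (z−3), MU_z = (w−4).
MRS = (z−3)/(w−4).
Substitute w = 18: MRS = (z − 3)/14. Setting this equal to 0.5 gives z − 3 = 0.5·14 = 7, so z = 10.

z = 10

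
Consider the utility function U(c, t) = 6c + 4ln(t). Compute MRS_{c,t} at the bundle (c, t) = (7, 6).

MRS = 9

MU_c = 6, MU_t = 4/t.
MRS = 6 ÷ (4/t).
At (7, 6): MRS = 9.
The indifference curve has slope −9 at this bundle.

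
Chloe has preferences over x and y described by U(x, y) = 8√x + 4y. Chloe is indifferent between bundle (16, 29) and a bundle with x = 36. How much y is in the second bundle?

y = 25

U(16, 29) = 148.
Set U(36, y) = 148 and solve.
With x = 36: √36 = 6, so 4y = 148 − 8·6 = 100 and y = 25.
Check: U(36, 25) = 148.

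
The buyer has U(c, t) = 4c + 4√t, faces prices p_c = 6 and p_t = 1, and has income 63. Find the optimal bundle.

MU_c = 4, MU_t = 4/(2√t).
MRS = 4 ÷ (4/(2√t)).
Tangency: set MRS = p_c/p_t = 6/1 = 6.
MRS depends only on t: 2·√t = 6 ⇒ √t = 6/2 = 3 ⇒ t* = 9.
From the budget, 6·c = 63 − 1·9 = 54, so c* = 9.

c* = 9, t* = 9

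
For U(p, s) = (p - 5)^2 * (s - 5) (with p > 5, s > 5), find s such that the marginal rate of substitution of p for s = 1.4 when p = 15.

s = 12

MU_p = 2·(p−5)·(s−5), MU_s = (p−5)^2.
MRS = (2/1)·(s−5)/(p−5).
Substitute p = 15: MRS = (s − 5)/5. Setting this equal to 1.4 gives s − 5 = 1.4·5 = 7, so s = 12.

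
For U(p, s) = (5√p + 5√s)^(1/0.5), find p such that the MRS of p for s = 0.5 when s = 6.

For CES with ρ = 0.5, MRS = √(s/p).
Setting √(6/p) = 0.5 gives 6/p = 0.25 and p = 24.

p = 24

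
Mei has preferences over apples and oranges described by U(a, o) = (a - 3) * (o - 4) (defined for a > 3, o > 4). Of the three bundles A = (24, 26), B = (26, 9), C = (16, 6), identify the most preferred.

Evaluate utility at each bundle:
U(A) = 462.
U(B) = 115.
U(C) = 26.
Highest utility is A, so A ≻ B ≻ C.

Bundle A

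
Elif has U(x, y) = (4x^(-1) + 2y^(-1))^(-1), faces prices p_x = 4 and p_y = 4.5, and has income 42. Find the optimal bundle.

For CES with ρ = -1, MRS = (4/2)·(y/x)^2.
Tangency: set MRS = p_x/p_y = 4/4.5 = 8/9.
So (y/x)^2 = 4/9; taking the square root, y/x = 2/3, i.e. y = (2/3)·x.
Substitute into the budget 4·x + 4.5·y = 42: 7·x = 42, so x* = 6 and y* = (2/3)·6 = 4.

x* = 6, y* = 4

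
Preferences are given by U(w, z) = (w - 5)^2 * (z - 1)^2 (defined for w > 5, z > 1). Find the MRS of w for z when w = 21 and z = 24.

MU_w = 2·(w−5)·(z−1)^2, MU_z = 2·(w−5)^2·(z−1).
MRS = (z−1)/(w−5).
At (21, 24): MRS = 23/16.
The indifference curve has slope −23/16 at this bundle.

MRS = 23/16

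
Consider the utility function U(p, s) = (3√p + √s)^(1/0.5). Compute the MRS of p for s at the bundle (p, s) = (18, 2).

For CES with ρ = 0.5, MRS = (3/1)·√(s/p).
At (18, 2): MRS = 1.
That is, one extra unit of p is worth 1 units of s at the margin.

MRS = 1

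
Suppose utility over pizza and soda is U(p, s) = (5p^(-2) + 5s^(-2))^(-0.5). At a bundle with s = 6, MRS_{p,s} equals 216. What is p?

For CES with ρ = -2, MRS = (s/p)^3.
Setting (6/p)^3 = 216 gives 6/p = 6 and p = 1.

p = 1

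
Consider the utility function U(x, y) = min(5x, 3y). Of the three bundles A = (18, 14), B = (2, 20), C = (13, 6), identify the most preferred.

Evaluate utility at each bundle:
U(A) = 42.
U(B) = 10.
U(C) = 18.
Highest utility is A, so A ≻ C ≻ B.

Bundle A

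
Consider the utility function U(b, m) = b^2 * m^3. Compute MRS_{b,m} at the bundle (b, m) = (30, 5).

MRS = 1/9

MU_b = 2·b·m^3 and MU_m = 3·b^2·m^2.
MRS = MU_b/MU_m = (2/3)·m/b.
At (30, 5): MRS = 1/9.
The indifference curve has slope −1/9 at this bundle.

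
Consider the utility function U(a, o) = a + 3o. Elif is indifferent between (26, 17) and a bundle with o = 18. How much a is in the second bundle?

U(26, 17) = 77.
Set U(a, 18) = 77 and solve.
a + 3·18 = 77 ⇒ a = 23 ⇒ a = 23.
Check: U(23, 18) = 77.

a = 23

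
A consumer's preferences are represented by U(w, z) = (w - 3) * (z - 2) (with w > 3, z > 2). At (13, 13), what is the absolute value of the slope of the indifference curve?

MU_w = (z−2), MU_z = (w−3).
MRS = (z−2)/(w−3).
At (13, 13): MRS = 1.1.
The indifference curve has slope −1.1 at this bundle.

MRS = 1.1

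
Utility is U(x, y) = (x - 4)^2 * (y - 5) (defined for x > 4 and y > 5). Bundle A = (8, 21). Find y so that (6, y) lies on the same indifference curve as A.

U(8, 21) = 256.
Set U(6, y) = 256 and solve.
With x = 6: (6 − 4)^2 = 4, so (y − 5) = 256/4 = 64.
So y = 5 + 64 = 69.
Check: U(6, 69) = 256.

y = 69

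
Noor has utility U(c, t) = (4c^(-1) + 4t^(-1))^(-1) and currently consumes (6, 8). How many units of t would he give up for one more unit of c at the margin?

For CES with ρ = -1, MRS = (t/c)^2.
At (6, 8): MRS = 16/9.
The indifference curve has slope −16/9 at this bundle.

MRS = 16/9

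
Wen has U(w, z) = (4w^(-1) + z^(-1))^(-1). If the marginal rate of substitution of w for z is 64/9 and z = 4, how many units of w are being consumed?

w = 3

For CES with ρ = -1, MRS = (4/1)·(z/w)^2.
Setting (4/1)·(4/w)^2 = 64/9 gives (4/w)^2 = 16/9, so 4/w = 4/3 and w = 3.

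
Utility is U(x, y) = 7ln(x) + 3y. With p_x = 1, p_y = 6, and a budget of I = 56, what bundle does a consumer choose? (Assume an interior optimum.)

x* = 14, y* = 7

MU_x = 7/x, MU_y = 3.
MRS = 7/x ÷ 3.
Tangency: set MRS = p_x/p_y = 1/6.
MRS depends only on x: (7/3)/x = 1/6 ⇒ x* = (7/3)/(1/6) = 14.
From the budget, 6·y = 56 − 1·14 = 42, so y* = 7.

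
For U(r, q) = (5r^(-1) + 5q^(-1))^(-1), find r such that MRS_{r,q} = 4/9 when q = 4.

r = 6

For CES with ρ = -1, MRS = (q/r)^2.
Setting (4/r)^2 = 4/9 gives 4/r = 2/3 and r = 6.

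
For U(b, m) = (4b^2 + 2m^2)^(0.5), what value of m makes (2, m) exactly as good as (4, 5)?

m = 7

U depends on (b, m) only through S = 4b^2 + 2m^2, so equal utility means equal S. At (4, 5): S = 114.
With b = 2: 4·2^2 = 16, so 2m^2 = 114 − 16 = 98, i.e. m^2 = 49.
Hence m = √49 = 7.
Check: U(2, 7) = 10.6771.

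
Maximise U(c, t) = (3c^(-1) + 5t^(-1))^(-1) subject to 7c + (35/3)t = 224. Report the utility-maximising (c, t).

For CES with ρ = -1, MRS = (3/5)·(t/c)^2.
Tangency: set MRS = p_c/p_t = 7/(35/3) = 0.6.
So (t/c)^2 = 1; taking the square root, t/c = 1, i.e. t = c.
Substitute into the budget 7·c + (35/3)·t = 224: (56/3)·c = 224, so c* = 12 and t* = 12.

c* = 12, t* = 12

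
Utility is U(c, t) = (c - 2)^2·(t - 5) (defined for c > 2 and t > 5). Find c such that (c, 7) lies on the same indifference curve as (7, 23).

U(7, 23) = 450.
Set U(c, 7) = 450 and solve.
With t = 7: (7 − 5) = 2, so (c − 2)^2 = 450/2 = 225.
Taking the square root (with c > 2): c − 2 = 15, so c = 17.
Check: U(17, 7) = 450.

c = 17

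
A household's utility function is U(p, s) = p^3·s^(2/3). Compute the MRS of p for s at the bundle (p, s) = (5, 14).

MRS = 12.6

MU_p = 3·p^2·s^(2/3) and MU_s = 2/3·p^3·s^(-1/3).
MRS = MU_p/MU_s = (4.5)·s/p.
At (5, 14): MRS = 12.6.
That is, one extra unit of p is worth 12.6 units of s at the margin.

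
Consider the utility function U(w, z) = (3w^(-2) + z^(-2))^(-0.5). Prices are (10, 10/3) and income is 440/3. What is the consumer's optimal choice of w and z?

For CES with ρ = -2, MRS = (3/1)·(z/w)^3.
Tangency: set MRS = p_w/p_z = 10/(10/3) = 3.
So (z/w)^3 = 1; taking the cube root, z/w = 1, i.e. z = w.
Substitute into the budget 10·w + (10/3)·z = 440/3: (40/3)·w = 440/3, so w* = 11 and z* = 11.

w* = 11, z* = 11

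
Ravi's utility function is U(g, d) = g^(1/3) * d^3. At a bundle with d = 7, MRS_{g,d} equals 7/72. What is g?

g = 8

MU_g = 1/3·g^(-2/3)·d^3 and MU_d = 3·g^(1/3)·d^2.
MRS = MU_g/MU_d = (1/9)·d/g.
Substitute d = 7: MRS = (7/9)/g. Setting (7/9)/g = 7/72 gives g = (7/9)/(7/72) = 8.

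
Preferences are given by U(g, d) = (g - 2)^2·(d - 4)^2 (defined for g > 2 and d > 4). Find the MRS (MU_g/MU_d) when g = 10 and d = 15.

MRS = 1.375

MU_g = 2·(g−2)·(d−4)^2, MU_d = 2·(g−2)^2·(d−4).
MRS = (d−4)/(g−2).
At (10, 15): MRS = 1.375.
That is, one extra unit of g is worth 1.375 units of d at the margin.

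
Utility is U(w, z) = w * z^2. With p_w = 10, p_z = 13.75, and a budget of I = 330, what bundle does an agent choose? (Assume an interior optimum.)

MU_w = z^2 and MU_z = 2·w·z.
MRS = MU_w/MU_z = (1/2)·z/w.
Tangency: set MRS = p_w/p_z = 10/13.75 = 8/11.
So (1/2)·z/w = 8/11, i.e. z = (16/11)·w.
Substitute into the budget 10·w + 13.75·z = 330: 30·w = 330, so w* = 11.
Then z* = (16/11)·11 = 16.

w* = 11, z* = 16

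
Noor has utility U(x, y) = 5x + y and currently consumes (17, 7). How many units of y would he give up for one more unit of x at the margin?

MU_x = 5, MU_y = 1, so MRS = 5/1 = 5 at every bundle.
At (17, 7): MRS = 5.
So at (17, 7) the consumer would give up 5 units of y for one more unit of x.

MRS = 5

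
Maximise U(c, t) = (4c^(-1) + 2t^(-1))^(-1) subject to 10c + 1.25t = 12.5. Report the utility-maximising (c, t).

c* = 1, t* = 2

For CES with ρ = -1, MRS = (4/2)·(t/c)^2.
Tangency: set MRS = p_c/p_t = 10/1.25 = 8.
So (t/c)^2 = 4; taking the square root, t/c = 2, i.e. t = 2·c.
Substitute into the budget 10·c + 1.25·t = 12.5: 12.5·c = 12.5, so c* = 1 and t* = 2·1 = 2.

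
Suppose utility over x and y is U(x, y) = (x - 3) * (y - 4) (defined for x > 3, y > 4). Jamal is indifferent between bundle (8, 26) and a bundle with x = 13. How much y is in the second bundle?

y = 15

U(8, 26) = 110.
Set U(13, y) = 110 and solve.
With x = 13: (13 − 3) = 10, so (y − 4) = 110/10 = 11.
So y = 4 + 11 = 15.
Check: U(13, 15) = 110.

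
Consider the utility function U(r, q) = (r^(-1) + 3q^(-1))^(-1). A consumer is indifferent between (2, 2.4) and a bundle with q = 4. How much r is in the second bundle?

U depends on (r, q) only through S = r^(-1) + 3q^(-1), so equal utility means equal S. At (2, 2.4): S = 1.75.
With q = 4: 3·4^(-1) = 0.75, so r^(-1) = 1.75 − 0.75 = 1.
Hence r = 1/1 = 1.
Check: U(1, 4) = 0.5714.

r = 1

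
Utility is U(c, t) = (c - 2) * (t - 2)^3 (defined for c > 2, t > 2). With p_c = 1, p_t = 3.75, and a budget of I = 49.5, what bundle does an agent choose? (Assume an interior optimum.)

MU_c = (t−2)^3, MU_t = 3·(c−2)·(t−2)^2.
MRS = (1/3)·(t−2)/(c−2).
Tangency: set MRS = p_c/p_t = 1/3.75 = 4/15.
So (1/3)·(t − 2)/(c − 2) = 4/15, i.e. (t − 2) = 0.8·(c − 2).
Rewrite the budget in excess-of-subsistence terms: 1·(c − 2) + 3.75·(t − 2) = 49.5 − 1·2 − 3.75·2 = 40.
Substituting, 4·(c − 2) = 40, so c − 2 = 10 and c* = 12.
Then t − 2 = 0.8·10 = 8, so t* = 10.

c* = 12, t* = 10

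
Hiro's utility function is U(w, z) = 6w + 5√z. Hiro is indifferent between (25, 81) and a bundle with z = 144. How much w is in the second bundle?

w = 22.5

U(25, 81) = 195.
Set U(w, 144) = 195 and solve.
With z = 144: √144 = 12, so 6w = 195 − 5·12 = 135 and w = 22.5.
Check: U(22.5, 144) = 195.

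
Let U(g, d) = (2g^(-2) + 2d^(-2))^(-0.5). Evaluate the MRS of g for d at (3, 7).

MRS = 343/27

For CES with ρ = -2, MRS = (d/g)^3.
At (3, 7): MRS = 343/27.
So at (3, 7) the consumer would give up 343/27 units of d for one more unit of g.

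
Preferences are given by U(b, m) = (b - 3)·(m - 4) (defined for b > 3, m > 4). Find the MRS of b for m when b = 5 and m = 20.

MRS = 8

MU_b = (m−4), MU_m = (b−3).
MRS = (m−4)/(b−3).
At (5, 20): MRS = 8.
So at (5, 20) the consumer would give up 8 units of m for one more unit of b.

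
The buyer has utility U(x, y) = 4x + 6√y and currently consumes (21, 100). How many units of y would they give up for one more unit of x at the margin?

MU_x = 4, MU_y = 6/(2√y).
MRS = 4 ÷ (6/(2√y)).
At (21, 100): MRS = 40/3.
That is, one extra unit of x is worth 40/3 units of y at the margin.

MRS = 40/3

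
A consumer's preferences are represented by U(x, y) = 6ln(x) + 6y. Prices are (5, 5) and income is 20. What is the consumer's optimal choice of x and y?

x* = 1, y* = 3

MU_x = 6/x, MU_y = 6.
MRS = 6/x ÷ 6.
Tangency: set MRS = p_x/p_y = 5/5 = 1.
MRS depends only on x: 1/x = 1 ⇒ x* = 1/1 = 1.
From the budget, 5·y = 20 − 5·1 = 15, so y* = 3.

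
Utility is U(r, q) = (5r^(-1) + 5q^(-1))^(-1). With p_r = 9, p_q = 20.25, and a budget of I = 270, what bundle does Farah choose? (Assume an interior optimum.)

For CES with ρ = -1, MRS = (q/r)^2.
Tangency: set MRS = p_r/p_q = 9/20.25 = 4/9.
So (q/r)^2 = 4/9; taking the square root, q/r = 2/3, i.e. q = (2/3)·r.
Substitute into the budget 9·r + 20.25·q = 270: 22.5·r = 270, so r* = 12 and q* = (2/3)·12 = 8.

r* = 12, q* = 8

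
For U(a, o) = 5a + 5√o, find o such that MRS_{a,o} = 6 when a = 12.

o = 9

MU_a = 5, MU_o = 5/(2√o).
MRS = 5 ÷ (5/(2√o)).
MRS depends only on o: 2·√o = 6 ⇒ √o = 6/2 = 3 ⇒ o = 9.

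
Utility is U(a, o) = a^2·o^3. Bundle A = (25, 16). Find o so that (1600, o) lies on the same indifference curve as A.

o = 1

U(25, 16) = 2560000.
Set U(1600, o) = 2560000 and solve.
With a = 1600: 1600^2 = 2560000, so o^3 = 2560000/2560000 = 1; taking the cube root, o = 1.
Check: U(1600, 1) = 2560000.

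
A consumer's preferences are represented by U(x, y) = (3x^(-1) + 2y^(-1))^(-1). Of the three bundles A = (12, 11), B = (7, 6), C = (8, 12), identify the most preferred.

Evaluate utility at each bundle:
U(A) = 2.316.
U(B) = 1.312.
U(C) = 1.846.
Highest utility is A, so A ≻ C ≻ B.

Bundle A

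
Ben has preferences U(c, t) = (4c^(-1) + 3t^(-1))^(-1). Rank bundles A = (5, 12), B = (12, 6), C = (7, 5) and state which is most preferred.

Evaluate utility at each bundle:
U(A) = 0.952.
U(B) = 1.200.
U(C) = 0.854.
Highest utility is B, so B ≻ A ≻ C.

Bundle B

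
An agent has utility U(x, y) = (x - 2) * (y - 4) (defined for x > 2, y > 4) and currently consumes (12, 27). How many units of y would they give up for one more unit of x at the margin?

MRS = 2.3

MU_x = (y−4), MU_y = (x−2).
MRS = (y−4)/(x−2).
At (12, 27): MRS = 2.3.
So at (12, 27) the consumer would give up 2.3 units of y for one more unit of x.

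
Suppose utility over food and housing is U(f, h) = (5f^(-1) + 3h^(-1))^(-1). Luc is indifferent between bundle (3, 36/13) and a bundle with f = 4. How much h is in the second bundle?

h = 2

U depends on (f, h) only through S = 5f^(-1) + 3h^(-1), so equal utility means equal S. At (3, 36/13): S = 2.75.
With f = 4: 5·4^(-1) = 1.25, so 3h^(-1) = 2.75 − 1.25 = 1.5, i.e. h^(-1) = 0.5.
Hence h = 1/0.5 = 2.
Check: U(4, 2) = 0.3636.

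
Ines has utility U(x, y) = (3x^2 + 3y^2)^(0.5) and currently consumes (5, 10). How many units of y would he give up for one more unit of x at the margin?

For CES with ρ = 2, MRS = (y/x)^(-1).
At (5, 10): MRS = 0.5.
That is, one extra unit of x is worth 0.5 units of y at the margin.

MRS = 0.5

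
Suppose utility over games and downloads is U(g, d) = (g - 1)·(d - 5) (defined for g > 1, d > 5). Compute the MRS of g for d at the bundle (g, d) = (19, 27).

MU_g = (d−5), MU_d = (g−1).
MRS = (d−5)/(g−1).
At (19, 27): MRS = 11/9.
So at (19, 27) the consumer would give up 11/9 units of d for one more unit of g.

MRS = 11/9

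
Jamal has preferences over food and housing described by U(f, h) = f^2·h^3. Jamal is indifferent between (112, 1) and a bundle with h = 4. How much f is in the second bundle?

f = 14

U(112, 1) = 12544.
Set U(f, 4) = 12544 and solve.
With h = 4: 4^3 = 64, so f^2 = 12544/64 = 196; taking the square root, f = 14.
Check: U(14, 4) = 12544.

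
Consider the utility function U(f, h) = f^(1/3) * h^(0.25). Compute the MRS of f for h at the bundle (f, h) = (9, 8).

MU_f = 1/3·f^(-2/3)·h^(0.25) and MU_h = 0.25·f^(1/3)·h^(-0.75).
MRS = MU_f/MU_h = (4/3)·h/f.
At (9, 8): MRS = 32/27.
That is, one extra unit of f is worth 32/27 units of h at the margin.

MRS = 32/27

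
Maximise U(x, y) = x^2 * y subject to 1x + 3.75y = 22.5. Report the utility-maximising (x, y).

x* = 15, y* = 2

MU_x = 2·x·y and MU_y = x^2.
MRS = MU_x/MU_y = (2/1)·y/x.
Tangency: set MRS = p_x/p_y = 1/3.75 = 4/15.
So (2/1)·y/x = 4/15, i.e. y = (2/15)·x.
Substitute into the budget 1·x + 3.75·y = 22.5: 1.5·x = 22.5, so x* = 15.
Then y* = (2/15)·15 = 2.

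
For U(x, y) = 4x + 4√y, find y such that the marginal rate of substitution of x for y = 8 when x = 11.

y = 16

MU_x = 4, MU_y = 4/(2√y).
MRS = 4 ÷ (4/(2√y)).
MRS depends only on y: 2·√y = 8 ⇒ √y = 8/2 = 4 ⇒ y = 16.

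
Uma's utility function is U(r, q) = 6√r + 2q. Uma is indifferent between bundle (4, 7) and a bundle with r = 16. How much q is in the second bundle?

q = 1

U(4, 7) = 26.
Set U(16, q) = 26 and solve.
With r = 16: √16 = 4, so 2q = 26 − 6·4 = 2 and q = 1.
Check: U(16, 1) = 26.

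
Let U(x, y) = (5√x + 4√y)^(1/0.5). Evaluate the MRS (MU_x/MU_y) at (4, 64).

For CES with ρ = 0.5, MRS = (5/4)·√(y/x).
At (4, 64): MRS = 5.
So at (4, 64) the consumer would give up 5 units of y for one more unit of x.

MRS = 5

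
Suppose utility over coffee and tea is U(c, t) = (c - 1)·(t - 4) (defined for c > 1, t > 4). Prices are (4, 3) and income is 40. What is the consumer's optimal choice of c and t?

c* = 4, t* = 8

MU_c = (t−4), MU_t = (c−1).
MRS = (t−4)/(c−1).
Tangency: set MRS = p_c/p_t = 4/3.
So (t − 4)/(c − 1) = 4/3, i.e. (t − 4) = (4/3)·(c − 1).
Rewrite the budget in excess-of-subsistence terms: 4·(c − 1) + 3·(t − 4) = 40 − 4·1 − 3·4 = 24.
Substituting, 8·(c − 1) = 24, so c − 1 = 3 and c* = 4.
Then t − 4 = (4/3)·3 = 4, so t* = 8.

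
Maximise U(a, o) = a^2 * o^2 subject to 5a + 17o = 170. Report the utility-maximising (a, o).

MU_a = 2·a·o^2 and MU_o = 2·a^2·o.
MRS = MU_a/MU_o = o/a.
Tangency: set MRS = p_a/p_o = 5/17.
So o/a = 5/17, i.e. o = (5/17)·a.
Substitute into the budget 5·a + 17·o = 170: 10·a = 170, so a* = 17.
Then o* = (5/17)·17 = 5.

a* = 17, o* = 5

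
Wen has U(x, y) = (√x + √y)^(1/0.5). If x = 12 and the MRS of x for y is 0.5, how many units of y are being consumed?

y = 3

For CES with ρ = 0.5, MRS = √(y/x).
Setting √(y/12) = 0.5 gives y/12 = 0.25 and y = 3.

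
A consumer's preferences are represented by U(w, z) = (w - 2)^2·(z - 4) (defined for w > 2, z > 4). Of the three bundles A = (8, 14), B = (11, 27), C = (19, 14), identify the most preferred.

Evaluate utility at each bundle:
U(A) = 360.
U(B) = 1863.
U(C) = 2890.
Highest utility is C, so C ≻ B ≻ A.

Bundle C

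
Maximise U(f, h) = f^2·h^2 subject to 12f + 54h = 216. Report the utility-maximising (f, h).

MU_f = 2·f·h^2 and MU_h = 2·f^2·h.
MRS = MU_f/MU_h = h/f.
Tangency: set MRS = p_f/p_h = 12/54 = 2/9.
So h/f = 2/9, i.e. h = (2/9)·f.
Substitute into the budget 12·f + 54·h = 216: 24·f = 216, so f* = 9.
Then h* = (2/9)·9 = 2.

f* = 9, h* = 2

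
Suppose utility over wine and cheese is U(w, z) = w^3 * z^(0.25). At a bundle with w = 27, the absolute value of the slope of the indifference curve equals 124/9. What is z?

z = 31

MU_w = 3·w^2·z^(0.25) and MU_z = 0.25·w^3·z^(-0.75).
MRS = MU_w/MU_z = (12)·z/w.
Substitute w = 27: MRS = z/2.25. Setting z/2.25 = 124/9 gives z = (124/9)·2.25 = 31.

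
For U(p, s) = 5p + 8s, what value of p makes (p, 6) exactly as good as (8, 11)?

U(8, 11) = 128.
Set U(p, 6) = 128 and solve.
5p + 8·6 = 128 ⇒ 5p = 80 ⇒ p = 16.
Check: U(16, 6) = 128.

p = 16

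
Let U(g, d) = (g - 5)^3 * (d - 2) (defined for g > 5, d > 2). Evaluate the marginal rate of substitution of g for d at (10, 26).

MRS = 14.4

MU_g = 3·(g−5)^2·(d−2), MU_d = (g−5)^3.
MRS = (3/1)·(d−2)/(g−5).
At (10, 26): MRS = 14.4.
That is, one extra unit of g is worth 14.4 units of d at the margin.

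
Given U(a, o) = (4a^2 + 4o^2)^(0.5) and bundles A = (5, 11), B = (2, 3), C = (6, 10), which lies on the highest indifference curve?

Bundle A

Evaluate utility at each bundle:
U(A) = 24.166.
U(B) = 7.211.
U(C) = 23.324.
Highest utility is A, so A ≻ C ≻ B.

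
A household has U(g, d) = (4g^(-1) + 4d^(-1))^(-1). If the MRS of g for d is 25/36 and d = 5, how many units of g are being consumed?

For CES with ρ = -1, MRS = (d/g)^2.
Setting (5/g)^2 = 25/36 gives 5/g = 5/6 and g = 6.

g = 6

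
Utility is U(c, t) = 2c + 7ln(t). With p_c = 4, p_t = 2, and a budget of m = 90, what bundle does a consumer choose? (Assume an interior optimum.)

c* = 19, t* = 7

MU_c = 2, MU_t = 7/t.
MRS = 2 ÷ (7/t).
Tangency: set MRS = p_c/p_t = 4/2 = 2.
MRS depends only on t: (2/7)·t = 2 ⇒ t* = 2/(2/7) = 7.
From the budget, 4·c = 90 − 2·7 = 76, so c* = 19.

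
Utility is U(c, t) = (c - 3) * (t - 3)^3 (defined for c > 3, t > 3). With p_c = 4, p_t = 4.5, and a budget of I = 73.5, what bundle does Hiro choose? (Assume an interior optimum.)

MU_c = (t−3)^3, MU_t = 3·(c−3)·(t−3)^2.
MRS = (1/3)·(t−3)/(c−3).
Tangency: set MRS = p_c/p_t = 4/4.5 = 8/9.
So (1/3)·(t − 3)/(c − 3) = 8/9, i.e. (t − 3) = (8/3)·(c − 3).
Rewrite the budget in excess-of-subsistence terms: 4·(c − 3) + 4.5·(t − 3) = 73.5 − 4·3 − 4.5·3 = 48.
Substituting, 16·(c − 3) = 48, so c − 3 = 3 and c* = 6.
Then t − 3 = (8/3)·3 = 8, so t* = 11.

c* = 6, t* = 11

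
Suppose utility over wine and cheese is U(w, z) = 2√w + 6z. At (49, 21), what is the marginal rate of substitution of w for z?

MU_w = 2/(2√w), MU_z = 6.
MRS = 2/(2√w) ÷ 6.
At (49, 21): MRS = 1/42.
The indifference curve has slope −1/42 at this bundle.

MRS = 1/42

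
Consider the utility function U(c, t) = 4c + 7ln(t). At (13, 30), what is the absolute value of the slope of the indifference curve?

MRS = 120/7

MU_c = 4, MU_t = 7/t.
MRS = 4 ÷ (7/t).
At (13, 30): MRS = 120/7.
That is, one extra unit of c is worth 120/7 units of t at the margin.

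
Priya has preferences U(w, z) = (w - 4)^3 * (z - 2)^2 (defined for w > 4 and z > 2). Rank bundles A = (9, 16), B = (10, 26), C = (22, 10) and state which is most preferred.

Evaluate utility at each bundle:
U(A) = 24500.
U(B) = 124416.
U(C) = 373248.
Highest utility is C, so C ≻ B ≻ A.

Bundle C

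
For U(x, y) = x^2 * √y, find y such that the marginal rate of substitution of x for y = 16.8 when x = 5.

MU_x = 2·x·√y and MU_y = 0.5·x^2·y^(-0.5).
MRS = MU_x/MU_y = (4)·y/x.
Substitute x = 5: MRS = y/1.25. Setting y/1.25 = 16.8 gives y = 16.8·1.25 = 21.

y = 21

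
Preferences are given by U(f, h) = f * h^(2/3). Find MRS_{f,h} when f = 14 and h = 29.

MU_f = h^(2/3) and MU_h = 2/3·f·h^(-1/3).
MRS = MU_f/MU_h = (1.5)·h/f.
At (14, 29): MRS = 87/28.
So at (14, 29) the consumer would give up 87/28 units of h for one more unit of f.

MRS = 87/28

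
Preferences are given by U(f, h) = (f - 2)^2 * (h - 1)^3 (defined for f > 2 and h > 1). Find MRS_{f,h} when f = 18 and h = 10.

MRS = 0.375

MU_f = 2·(f−2)·(h−1)^3, MU_h = 3·(f−2)^2·(h−1)^2.
MRS = (2/3)·(h−1)/(f−2).
At (18, 10): MRS = 0.375.
So at (18, 10) the consumer would give up 0.375 units of h for one more unit of f.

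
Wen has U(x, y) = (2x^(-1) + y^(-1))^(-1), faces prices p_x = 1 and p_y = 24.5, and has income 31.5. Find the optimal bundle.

x* = 7, y* = 1

For CES with ρ = -1, MRS = (2/1)·(y/x)^2.
Tangency: set MRS = p_x/p_y = 1/24.5 = 2/49.
So (y/x)^2 = 1/49; taking the square root, y/x = 1/7, i.e. y = (1/7)·x.
Substitute into the budget 1·x + 24.5·y = 31.5: 4.5·x = 31.5, so x* = 7 and y* = (1/7)·7 = 1.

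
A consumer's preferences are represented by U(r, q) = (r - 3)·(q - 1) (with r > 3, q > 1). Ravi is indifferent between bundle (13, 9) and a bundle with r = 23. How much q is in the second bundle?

q = 5

U(13, 9) = 80.
Set U(23, q) = 80 and solve.
With r = 23: (23 − 3) = 20, so (q − 1) = 80/20 = 4.
So q = 1 + 4 = 5.
Check: U(23, 5) = 80.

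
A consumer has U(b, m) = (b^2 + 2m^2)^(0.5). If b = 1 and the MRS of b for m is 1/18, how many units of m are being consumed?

For CES with ρ = 2, MRS = (1/2)·(m/b)^(-1).
Setting (1/2)·(m/1)^(-1) = 1/18 gives (m/1)^(-1) = 1/9, so m/1 = 9 and m = 9.

m = 9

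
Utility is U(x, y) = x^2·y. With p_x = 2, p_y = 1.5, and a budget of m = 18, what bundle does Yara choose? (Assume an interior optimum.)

MU_x = 2·x·y and MU_y = x^2.
MRS = MU_x/MU_y = (2/1)·y/x.
Tangency: set MRS = p_x/p_y = 2/1.5 = 4/3.
So (2/1)·y/x = 4/3, i.e. y = (2/3)·x.
Substitute into the budget 2·x + 1.5·y = 18: 3·x = 18, so x* = 6.
Then y* = (2/3)·6 = 4.

x* = 6, y* = 4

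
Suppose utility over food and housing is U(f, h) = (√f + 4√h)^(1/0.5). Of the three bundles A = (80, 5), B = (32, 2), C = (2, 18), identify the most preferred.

Evaluate utility at each bundle:
U(A) = 320.000.
U(B) = 128.000.
U(C) = 338.000.
Highest utility is C, so C ≻ A ≻ B.

Bundle C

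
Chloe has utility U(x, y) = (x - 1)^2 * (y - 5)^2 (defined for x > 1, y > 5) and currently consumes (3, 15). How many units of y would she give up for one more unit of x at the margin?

MU_x = 2·(x−1)·(y−5)^2, MU_y = 2·(x−1)^2·(y−5).
MRS = (y−5)/(x−1).
At (3, 15): MRS = 5.
The indifference curve has slope −5 at this bundle.

MRS = 5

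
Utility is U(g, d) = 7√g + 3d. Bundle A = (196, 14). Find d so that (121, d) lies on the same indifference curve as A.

d = 21

U(196, 14) = 140.
Set U(121, d) = 140 and solve.
With g = 121: √121 = 11, so 3d = 140 − 7·11 = 63 and d = 21.
Check: U(121, 21) = 140.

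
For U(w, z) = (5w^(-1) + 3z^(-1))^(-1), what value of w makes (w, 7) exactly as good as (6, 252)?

w = 12

U depends on (w, z) only through S = 5w^(-1) + 3z^(-1), so equal utility means equal S. At (6, 252): S = 71/84.
With z = 7: 3·7^(-1) = 3/7, so 5w^(-1) = 71/84 − 3/7 = 5/12, i.e. w^(-1) = 1/12.
Hence w = 1/(1/12) = 12.
Check: U(12, 7) = 1.1831.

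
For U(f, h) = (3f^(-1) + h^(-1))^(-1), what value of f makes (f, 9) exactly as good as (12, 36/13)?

U depends on (f, h) only through S = 3f^(-1) + h^(-1), so equal utility means equal S. At (12, 36/13): S = 11/18.
With h = 9: 9^(-1) = 1/9, so 3f^(-1) = 11/18 − 1/9 = 0.5, i.e. f^(-1) = 1/6.
Hence f = 1/(1/6) = 6.
Check: U(6, 9) = 1.6364.

f = 6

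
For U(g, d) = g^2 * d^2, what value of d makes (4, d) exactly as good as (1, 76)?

U(1, 76) = 5776.
Set U(4, d) = 5776 and solve.
With g = 4: 4^2 = 16, so d^2 = 5776/16 = 361; taking the square root, d = 19.
Check: U(4, 19) = 5776.

d = 19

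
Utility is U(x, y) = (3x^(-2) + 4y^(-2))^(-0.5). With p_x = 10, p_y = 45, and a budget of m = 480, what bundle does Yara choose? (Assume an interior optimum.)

x* = 12, y* = 8

For CES with ρ = -2, MRS = (3/4)·(y/x)^3.
Tangency: set MRS = p_x/p_y = 10/45 = 2/9.
So (y/x)^3 = 8/27; taking the cube root, y/x = 2/3, i.e. y = (2/3)·x.
Substitute into the budget 10·x + 45·y = 480: 40·x = 480, so x* = 12 and y* = (2/3)·12 = 8.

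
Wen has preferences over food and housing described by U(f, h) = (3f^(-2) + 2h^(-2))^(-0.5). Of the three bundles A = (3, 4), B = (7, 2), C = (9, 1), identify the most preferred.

Evaluate utility at each bundle:
U(A) = 1.477.
U(B) = 1.335.
U(C) = 0.701.
Highest utility is A, so A ≻ B ≻ C.

Bundle A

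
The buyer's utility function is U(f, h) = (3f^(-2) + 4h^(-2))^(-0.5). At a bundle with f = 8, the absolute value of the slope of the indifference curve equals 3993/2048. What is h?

For CES with ρ = -2, MRS = (3/4)·(h/f)^3.
Setting (3/4)·(h/8)^3 = 3993/2048 gives (h/8)^3 = 1331/512, so h/8 = 1.375 and h = 11.

h = 11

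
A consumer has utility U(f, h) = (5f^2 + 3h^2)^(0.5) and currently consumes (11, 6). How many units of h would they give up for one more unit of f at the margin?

For CES with ρ = 2, MRS = (5/3)·(h/f)^(-1).
At (11, 6): MRS = 55/18.
That is, one extra unit of f is worth 55/18 units of h at the margin.

MRS = 55/18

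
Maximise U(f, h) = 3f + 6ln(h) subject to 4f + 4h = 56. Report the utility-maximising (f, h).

MU_f = 3, MU_h = 6/h.
MRS = 3 ÷ (6/h).
Tangency: set MRS = p_f/p_h = 4/4 = 1.
MRS depends only on h: 0.5·h = 1 ⇒ h* = 1/0.5 = 2.
From the budget, 4·f = 56 − 4·2 = 48, so f* = 12.

f* = 12, h* = 2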